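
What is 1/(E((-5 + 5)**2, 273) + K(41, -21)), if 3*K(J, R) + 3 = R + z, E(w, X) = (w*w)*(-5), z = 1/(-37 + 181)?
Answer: -432/3455 ≈ -0.12504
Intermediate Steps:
z = 1/144 ≈ 0.0069444
E(w, X) = -5*w**2 (E(w, X) = w**2*(-5) = -5*w**2)
K(J, R) = -431/432 + R/3 (K(J, R) = -1 + (R + 1/144)/3 = -1 + (1/144 + R)/3 = -1 + (1/432 + R/3) = -431/432 + R/3)
1/(E((-5 + 5)**2, 273) + K(41, -21)) = 1/(-5*(-5 + 5)**4 + (-431/432 + (1/3)*(-21))) = 1/(-5*(0**2)**2 + (-431/432 - 7)) = 1/(-5*0**2 - 3455/432) = 1/(-5*0 - 3455/432) = 1/(0 - 3455/432) = 1/(-3455/432) = -432/3455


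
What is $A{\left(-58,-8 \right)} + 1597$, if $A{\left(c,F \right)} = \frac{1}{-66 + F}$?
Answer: $\frac{118177}{74} \approx 1597.0$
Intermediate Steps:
$A{\left(-58,-8 \right)} + 1597 = \frac{1}{-66 - 8} + 1597 = \frac{1}{-74} + 1597 = - \frac{1}{74} + 1597 = \frac{118177}{74}$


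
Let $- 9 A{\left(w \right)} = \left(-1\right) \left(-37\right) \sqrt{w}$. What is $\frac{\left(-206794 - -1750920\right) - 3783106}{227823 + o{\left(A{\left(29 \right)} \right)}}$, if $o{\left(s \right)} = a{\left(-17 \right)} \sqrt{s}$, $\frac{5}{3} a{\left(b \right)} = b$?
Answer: $- \frac{2238980}{227823 - \frac{17 i \sqrt[4]{29} \sqrt{37}}{5}} \approx -9.8277 - 0.0020703 i$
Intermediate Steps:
$a{\left(b \right)} = \frac{3 b}{5}$
$A{\left(w \right)} = - \frac{37 \sqrt{w}}{9}$ ($A{\left(w \right)} = - \frac{\left(-1\right) \left(-37\right) \sqrt{w}}{9} = - \frac{37 \sqrt{w}}{9}$)
$o{\left(s \right)} = - \frac{51 \sqrt{s}}{5}$ ($o{\left(s \right)} = \frac{3}{5} \left(-17\right) \sqrt{s} = - \frac{51 \sqrt{s}}{5}$)
$\frac{\left(-206794 - -1750920\right) - 3783106}{227823 + o{\left(A{\left(29 \right)} \right)}} = \frac{\left(-206794 - -1750920\right) - 3783106}{227823 - \frac{51 \sqrt{- \frac{37 \sqrt{29}}{9}}}{5}} = \frac{\left(-206794 + 1750920\right) - 3783106}{227823 - \frac{51 \frac{i \sqrt[4]{29} \cdot 3 \sqrt{37}}{9}}{5}} = \frac{1544126 - 3783106}{227823 - \frac{17 i \sqrt[4]{29} \sqrt{37}}{5}} = - \frac{2238980}{227823 - \frac{17 i \sqrt[4]{29} \sqrt{37}}{5}}$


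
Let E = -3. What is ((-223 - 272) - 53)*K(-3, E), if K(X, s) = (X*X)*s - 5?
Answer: 17536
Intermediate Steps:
K(X, s) = -5 + s*X² (K(X, s) = X²*s - 5 = s*X² - 5 = -5 + s*X²)
((-223 - 272) - 53)*K(-3, E) = ((-223 - 272) - 53)*(-5 - 3*(-3)²) = (-495 - 53)*(-5 - 3*9) = -548*(-5 - 27) = -548*(-32) = 17536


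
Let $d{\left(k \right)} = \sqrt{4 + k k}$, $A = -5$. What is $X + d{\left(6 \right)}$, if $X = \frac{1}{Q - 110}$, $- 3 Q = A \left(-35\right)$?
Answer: $- \frac{3}{505} + 2 \sqrt{10} \approx 6.3186$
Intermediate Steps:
$d{\left(k \right)} = \sqrt{4 + k^{2}}$
$Q = - \frac{175}{3}$ ($Q = - \frac{\left(-5\right) \left(-35\right)}{3} = \left(- \frac{1}{3}\right) 175 = - \frac{175}{3} \approx -58.333$)
$X = - \frac{3}{505}$ ($X = \frac{1}{- \frac{175}{3} - 110} = \frac{1}{- \frac{505}{3}} = - \frac{3}{505} \approx -0.0059406$)
$X + d{\left(6 \right)} = - \frac{3}{505} + \sqrt{4 + 6^{2}} = - \frac{3}{505} + \sqrt{4 + 36} = - \frac{3}{505} + \sqrt{40} = - \frac{3}{505} + 2 \sqrt{10}$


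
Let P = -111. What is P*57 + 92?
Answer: -6235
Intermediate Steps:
P*57 + 92 = -111*57 + 92 = -6327 + 92 = -6235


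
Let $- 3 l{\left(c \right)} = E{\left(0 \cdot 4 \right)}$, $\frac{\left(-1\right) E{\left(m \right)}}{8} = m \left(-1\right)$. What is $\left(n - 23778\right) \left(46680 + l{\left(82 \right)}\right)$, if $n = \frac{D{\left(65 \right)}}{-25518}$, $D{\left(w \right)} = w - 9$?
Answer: $- \frac{4720647726800}{4253} \approx -1.11 \cdot 10^{9}$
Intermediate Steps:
$E{\left(m \right)} = 8 m$ ($E{\left(m \right)} = - 8 m \left(-1\right) = - 8 \left(- m\right) = 8 m$)
$D{\left(w \right)} = -9 + w$ ($D{\left(w \right)} = w - 9 = -9 + w$)
$l{\left(c \right)} = 0$ ($l{\left(c \right)} = - \frac{8 \cdot 0 \cdot 4}{3} = - \frac{8 \cdot 0}{3} = \left(- \frac{1}{3}\right) 0 = 0$)
$n = - \frac{28}{12759}$ ($n = \frac{-9 + 65}{-25518} = 56 \left(- \frac{1}{25518}\right) = - \frac{28}{12759} \approx -0.0021945$)
$\left(n - 23778\right) \left(46680 + l{\left(82 \right)}\right) = \left(- \frac{28}{12759} - 23778\right) \left(46680 + 0\right) = \left(- \frac{303383530}{12759}\right) 46680 = - \frac{4720647726800}{4253}$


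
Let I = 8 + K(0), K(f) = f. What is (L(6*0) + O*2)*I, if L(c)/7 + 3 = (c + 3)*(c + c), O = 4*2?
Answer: -40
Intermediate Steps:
O = 8
L(c) = -21 + 14*c*(3 + c) (L(c) = -21 + 7*((c + 3)*(c + c)) = -21 + 7*((3 + c)*(2*c)) = -21 + 7*(2*c*(3 + c)) = -21 + 14*c*(3 + c))
I = 8 (I = 8 + 0 = 8)
(L(6*0) + O*2)*I = ((-21 + 14*(6*0)² + 42*(6*0)) + 8*2)*8 = ((-21 + 14*0² + 42*0) + 16)*8 = ((-21 + 14*0 + 0) + 16)*8 = ((-21 + 0 + 0) + 16)*8 = (-21 + 16)*8 = -5*8 = -40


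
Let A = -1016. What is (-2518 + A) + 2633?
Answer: -901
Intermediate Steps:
(-2518 + A) + 2633 = (-2518 - 1016) + 2633 = -3534 + 2633 = -901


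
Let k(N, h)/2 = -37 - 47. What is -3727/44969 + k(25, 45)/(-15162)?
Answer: -1165571/16233809 ≈ -0.071799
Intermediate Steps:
k(N, h) = -168 (k(N, h) = 2*(-37 - 47) = 2*(-84) = -168)
-3727/44969 + k(25, 45)/(-15162) = -3727/44969 - 168/(-15162) = -3727*1/44969 - 168*(-1/15162) = -3727/44969 + 4/361 = -1165571/16233809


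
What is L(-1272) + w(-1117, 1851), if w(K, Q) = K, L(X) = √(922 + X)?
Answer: -1117 + 5*I*√14 ≈ -1117.0 + 18.708*I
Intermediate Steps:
L(-1272) + w(-1117, 1851) = √(922 - 1272) - 1117 = √(-350) - 1117 = 5*I*√14 - 1117 = -1117 + 5*I*√14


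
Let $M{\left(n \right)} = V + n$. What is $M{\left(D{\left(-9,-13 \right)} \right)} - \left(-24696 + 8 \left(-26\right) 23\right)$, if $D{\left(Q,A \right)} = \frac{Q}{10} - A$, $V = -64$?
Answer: $\frac{294281}{10} \approx 29428.0$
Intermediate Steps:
$D{\left(Q,A \right)} = - A + \frac{Q}{10}$ ($D{\left(Q,A \right)} = Q \frac{1}{10} - A = \frac{Q}{10} - A = - A + \frac{Q}{10}$)
$M{\left(n \right)} = -64 + n$
$M{\left(D{\left(-9,-13 \right)} \right)} - \left(-24696 + 8 \left(-26\right) 23\right) = \left(-64 + \left(\left(-1\right) \left(-13\right) + \frac{1}{10} \left(-9\right)\right)\right) - \left(-24696 + 8 \left(-26\right) 23\right) = \left(-64 + \left(13 - \frac{9}{10}\right)\right) - \left(-24696 - 4784\right) = \left(-64 + \frac{121}{10}\right) - \left(-24696 - 4784\right) = - \frac{519}{10} - -29480 = - \frac{519}{10} + 29480 = \frac{294281}{10}$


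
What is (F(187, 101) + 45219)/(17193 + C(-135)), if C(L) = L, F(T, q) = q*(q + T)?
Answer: 24769/5686 ≈ 4.3561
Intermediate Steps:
F(T, q) = q*(T + q)
(F(187, 101) + 45219)/(17193 + C(-135)) = (101*(187 + 101) + 45219)/(17193 - 135) = (101*288 + 45219)/17058 = (29088 + 45219)*(1/17058) = 74307*(1/17058) = 24769/5686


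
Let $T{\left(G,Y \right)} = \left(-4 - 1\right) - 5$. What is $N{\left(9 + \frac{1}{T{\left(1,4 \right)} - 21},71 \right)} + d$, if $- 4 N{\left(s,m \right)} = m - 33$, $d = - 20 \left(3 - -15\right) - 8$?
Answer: $- \frac{755}{2} \approx -377.5$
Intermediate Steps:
$T{\left(G,Y \right)} = -10$ ($T{\left(G,Y \right)} = -5 - 5 = -10$)
$d = -368$ ($d = - 20 \left(3 + 15\right) - 8 = \left(-20\right) 18 - 8 = -360 - 8 = -368$)
$N{\left(s,m \right)} = \frac{33}{4} - \frac{m}{4}$ ($N{\left(s,m \right)} = - \frac{m - 33}{4} = - \frac{-33 + m}{4} = \frac{33}{4} - \frac{m}{4}$)
$N{\left(9 + \frac{1}{T{\left(1,4 \right)} - 21},71 \right)} + d = \left(\frac{33}{4} - \frac{71}{4}\right) - 368 = - \frac{19}{2} - 368 = - \frac{755}{2}$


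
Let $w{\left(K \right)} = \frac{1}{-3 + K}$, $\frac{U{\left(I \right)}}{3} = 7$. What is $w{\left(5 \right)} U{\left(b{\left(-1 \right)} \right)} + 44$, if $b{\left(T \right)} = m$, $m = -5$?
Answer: $\frac{109}{2} \approx 54.5$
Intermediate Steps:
$b{\left(T \right)} = -5$
$U{\left(I \right)} = 21$ ($U{\left(I \right)} = 3 \cdot 7 = 21$)
$w{\left(5 \right)} U{\left(b{\left(-1 \right)} \right)} + 44 = \frac{1}{-3 + 5} \cdot 21 + 44 = \frac{1}{2} \cdot 21 + 44 = \frac{21}{2} + 44 = \frac{109}{2}$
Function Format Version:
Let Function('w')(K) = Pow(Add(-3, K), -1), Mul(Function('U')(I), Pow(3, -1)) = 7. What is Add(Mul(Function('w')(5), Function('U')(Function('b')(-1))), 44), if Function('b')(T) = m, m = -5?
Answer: Rational(109, 2) ≈ 54.500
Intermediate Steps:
Function('b')(T) = -5
Function('U')(I) = 21 (Function('U')(I) = Mul(3, 7) = 21)
Add(Mul(Function('w')(5), Function('U')(Function('b')(-1))), 44) = Add(Mul(Pow(Add(-3, 5), -1), 21), 44) = Add(Mul(Pow(2, -1), 21), 44) = Add(Mul(Rational(1, 2), 21), 44) = Add(Rational(21, 2), 44) = Rational(109, 2)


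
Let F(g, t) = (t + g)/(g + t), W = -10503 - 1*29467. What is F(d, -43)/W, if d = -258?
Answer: -1/39970 ≈ -2.5019e-5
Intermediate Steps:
W = -39970 (W = -10503 - 29467 = -39970)
F(g, t) = 1 (F(g, t) = (g + t)/(g + t) = 1)
F(d, -43)/W = 1/(-39970) = 1*(-1/39970) = -1/39970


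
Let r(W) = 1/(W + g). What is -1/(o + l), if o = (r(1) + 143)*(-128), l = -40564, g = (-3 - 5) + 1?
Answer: 3/176540 ≈ 1.6993e-5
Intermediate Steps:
g = -7 (g = -8 + 1 = -7)
r(W) = 1/(-7 + W) (r(W) = 1/(W - 7) = 1/(-7 + W))
o = -54848/3 (o = (1/(-7 + 1) + 143)*(-128) = (1/(-6) + 143)*(-128) = (-⅙ + 143)*(-128) = (857/6)*(-128) = -54848/3 ≈ -18283.)
-1/(o + l) = -1/(-54848/3 - 40564) = -1/(-176540/3) = -1*(-3/176540) = 3/176540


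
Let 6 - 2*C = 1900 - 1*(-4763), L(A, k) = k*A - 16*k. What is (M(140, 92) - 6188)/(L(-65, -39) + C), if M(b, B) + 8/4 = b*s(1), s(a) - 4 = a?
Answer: 3660/113 ≈ 32.389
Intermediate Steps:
s(a) = 4 + a
L(A, k) = -16*k + A*k (L(A, k) = A*k - 16*k = -16*k + A*k)
C = -6657/2 (C = 3 - (1900 - 1*(-4763))/2 = 3 - (1900 + 4763)/2 = 3 - ½*6663 = 3 - 6663/2 = -6657/2 ≈ -3328.5)
M(b, B) = -2 + 5*b (M(b, B) = -2 + b*(4 + 1) = -2 + b*5 = -2 + 5*b)
(M(140, 92) - 6188)/(L(-65, -39) + C) = ((-2 + 5*140) - 6188)/(-39*(-16 - 65) - 6657/2) = ((-2 + 700) - 6188)/(-39*(-81) - 6657/2) = (698 - 6188)/(3159 - 6657/2) = -5490/(-339/2) = -5490*(-2/339) = 3660/113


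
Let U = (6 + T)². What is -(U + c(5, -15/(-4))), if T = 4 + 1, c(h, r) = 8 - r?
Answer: -501/4 ≈ -125.25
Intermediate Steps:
T = 5
U = 121 (U = (6 + 5)² = 11² = 121)
-(U + c(5, -15/(-4))) = -(121 + (8 - (-15)/(-4))) = -(121 + (8 - (-15)*(-1)/4)) = -(121 + (8 - 1*15/4)) = -(121 + (8 - 15/4)) = -(121 + 17/4) = -1*501/4 = -501/4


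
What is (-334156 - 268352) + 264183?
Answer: -338325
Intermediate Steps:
(-334156 - 268352) + 264183 = -602508 + 264183 = -338325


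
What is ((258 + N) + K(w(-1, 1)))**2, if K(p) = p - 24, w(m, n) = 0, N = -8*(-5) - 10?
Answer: 69696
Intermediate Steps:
N = 30 (N = 40 - 10 = 30)
K(p) = -24 + p
((258 + N) + K(w(-1, 1)))**2 = ((258 + 30) + (-24 + 0))**2 = (288 - 24)**2 = 264**2 = 69696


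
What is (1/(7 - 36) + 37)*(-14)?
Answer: -15008/29 ≈ -517.52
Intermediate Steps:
(1/(7 - 36) + 37)*(-14) = (1/(-29) + 37)*(-14) = (-1/29 + 37)*(-14) = (1072/29)*(-14) = -15008/29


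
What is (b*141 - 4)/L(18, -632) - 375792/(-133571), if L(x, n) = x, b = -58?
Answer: -543056833/1202139 ≈ -451.74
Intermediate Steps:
(b*141 - 4)/L(18, -632) - 375792/(-133571) = (-58*141 - 4)/18 - 375792/(-133571) = (-8178 - 4)*(1/18) - 375792*(-1/133571) = -8182*1/18 + 375792/133571 = -4091/9 + 375792/133571 = -543056833/1202139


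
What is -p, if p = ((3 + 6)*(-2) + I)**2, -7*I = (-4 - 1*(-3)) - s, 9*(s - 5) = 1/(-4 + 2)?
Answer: -4669921/15876 ≈ -294.15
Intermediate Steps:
s = 89/18 (s = 5 + 1/(9*(-4 + 2)) = 5 + (1/9)/(-2) = 5 + (1/9)*(-1/2) = 5 - 1/18 = 89/18 ≈ 4.9444)
I = 107/126 (I = -((-4 - 1*(-3)) - 1*89/18)/7 = -((-4 + 3) - 89/18)/7 = -(-1 - 89/18)/7 = -1/7*(-107/18) = 107/126 ≈ 0.84921)
p = 4669921/15876 (p = ((3 + 6)*(-2) + 107/126)**2 = (9*(-2) + 107/126)**2 = (-18 + 107/126)**2 = (-2161/126)**2 = 4669921/15876 ≈ 294.15)
-p = -1*4669921/15876 = -4669921/15876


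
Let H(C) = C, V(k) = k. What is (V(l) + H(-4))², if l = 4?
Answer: 0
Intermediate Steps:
(V(l) + H(-4))² = (4 - 4)² = 0² = 0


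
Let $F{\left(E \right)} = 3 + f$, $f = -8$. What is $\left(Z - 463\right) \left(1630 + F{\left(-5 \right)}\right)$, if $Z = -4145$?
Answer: $-7488000$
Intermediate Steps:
$F{\left(E \right)} = -5$ ($F{\left(E \right)} = 3 - 8 = -5$)
$\left(Z - 463\right) \left(1630 + F{\left(-5 \right)}\right) = \left(-4145 - 463\right) \left(1630 - 5\right) = \left(-4608\right) 1625 = -7488000$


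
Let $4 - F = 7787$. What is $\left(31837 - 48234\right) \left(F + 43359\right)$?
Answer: $-583339672$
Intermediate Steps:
$F = -7783$ ($F = 4 - 7787 = -7783$)
$\left(31837 - 48234\right) \left(F + 43359\right) = \left(31837 - 48234\right) \left(-7783 + 43359\right) = \left(-16397\right) 35576 = -583339672$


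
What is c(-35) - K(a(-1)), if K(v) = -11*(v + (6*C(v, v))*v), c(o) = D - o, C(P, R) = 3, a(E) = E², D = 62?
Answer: 306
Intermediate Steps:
c(o) = 62 - o
K(v) = -209*v (K(v) = -11*(v + (6*3)*v) = -11*(v + 18*v) = -11*19*v = -209*v)
c(-35) - K(a(-1)) = (62 - 1*(-35)) - (-209)*(-1)² = (62 + 35) - (-209) = 97 - 1*(-209) = 97 + 209 = 306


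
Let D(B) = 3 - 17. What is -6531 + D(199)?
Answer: -6545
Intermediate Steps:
D(B) = -14
-6531 + D(199) = -6531 - 14 = -6545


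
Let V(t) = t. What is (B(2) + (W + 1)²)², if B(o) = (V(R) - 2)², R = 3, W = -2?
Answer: 4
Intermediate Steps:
B(o) = 1 (B(o) = (3 - 2)² = 1² = 1)
(B(2) + (W + 1)²)² = (1 + (-2 + 1)²)² = (1 + (-1)²)² = (1 + 1)² = 2² = 4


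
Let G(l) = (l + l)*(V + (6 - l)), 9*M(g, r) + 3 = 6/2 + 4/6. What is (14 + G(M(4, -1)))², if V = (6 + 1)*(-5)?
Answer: 49928356/531441 ≈ 93.949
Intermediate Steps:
V = -35 (V = 7*(-5) = -35)
M(g, r) = 2/27 (M(g, r) = -⅓ + (6/2 + 4/6)/9 = -⅓ + (6*(½) + 4*(⅙))/9 = -⅓ + (3 + ⅔)/9 = -⅓ + (⅑)*(11/3) = -⅓ + 11/27 = 2/27)
G(l) = 2*l*(-29 - l) (G(l) = (l + l)*(-35 + (6 - l)) = (2*l)*(-29 - l) = 2*l*(-29 - l))
(14 + G(M(4, -1)))² = (14 - 2*2/27*(29 + 2/27))² = (14 - 2*2/27*785/27)² = (14 - 3140/729)² = (7066/729)² = 49928356/531441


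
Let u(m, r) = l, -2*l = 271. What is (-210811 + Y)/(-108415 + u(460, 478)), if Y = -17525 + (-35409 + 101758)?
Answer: 323974/217101 ≈ 1.4923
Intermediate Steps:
Y = 48824 (Y = -17525 + 66349 = 48824)
l = -271/2 (l = -½*271 = -271/2 ≈ -135.50)
u(m, r) = -271/2
(-210811 + Y)/(-108415 + u(460, 478)) = (-210811 + 48824)/(-108415 - 271/2) = -161987/(-217101/2) = -161987*(-2/217101) = 323974/217101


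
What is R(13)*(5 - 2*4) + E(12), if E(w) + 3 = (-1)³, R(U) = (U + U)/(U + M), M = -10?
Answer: -30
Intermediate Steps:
R(U) = 2*U/(-10 + U) (R(U) = (U + U)/(U - 10) = (2*U)/(-10 + U) = 2*U/(-10 + U))
E(w) = -4 (E(w) = -3 + (-1)³ = -3 - 1 = -4)
R(13)*(5 - 2*4) + E(12) = (2*13/(-10 + 13))*(5 - 2*4) - 4 = (2*13/3)*(5 - 8) - 4 = (2*13*(⅓))*(-3) - 4 = (26/3)*(-3) - 4 = -26 - 4 = -30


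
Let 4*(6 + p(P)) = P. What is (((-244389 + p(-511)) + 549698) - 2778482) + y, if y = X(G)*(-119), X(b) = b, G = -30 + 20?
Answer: -9888467/4 ≈ -2.4721e+6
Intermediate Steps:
G = -10
p(P) = -6 + P/4
y = 1190 (y = -10*(-119) = 1190)
(((-244389 + p(-511)) + 549698) - 2778482) + y = (((-244389 + (-6 + (1/4)*(-511))) + 549698) - 2778482) + 1190 = (((-244389 + (-6 - 511/4)) + 549698) - 2778482) + 1190 = (((-244389 - 535/4) + 549698) - 2778482) + 1190 = ((-978091/4 + 549698) - 2778482) + 1190 = (1220701/4 - 2778482) + 1190 = -9893227/4 + 1190 = -9888467/4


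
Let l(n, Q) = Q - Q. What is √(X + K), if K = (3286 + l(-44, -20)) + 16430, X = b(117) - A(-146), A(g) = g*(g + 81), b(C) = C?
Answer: √10343 ≈ 101.70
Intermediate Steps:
A(g) = g*(81 + g)
l(n, Q) = 0
X = -9373 (X = 117 - (-146)*(81 - 146) = 117 - (-146)*(-65) = 117 - 1*9490 = 117 - 9490 = -9373)
K = 19716 (K = (3286 + 0) + 16430 = 3286 + 16430 = 19716)
√(X + K) = √(-9373 + 19716) = √10343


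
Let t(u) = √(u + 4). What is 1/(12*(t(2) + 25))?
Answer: 25/7428 - √6/7428 ≈ 0.0030359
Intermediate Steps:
t(u) = √(4 + u)
1/(12*(t(2) + 25)) = 1/(12*(√(4 + 2) + 25)) = 1/(12*(√6 + 25)) = 1/(12*(25 + √6)) = 1/(300 + 12*√6)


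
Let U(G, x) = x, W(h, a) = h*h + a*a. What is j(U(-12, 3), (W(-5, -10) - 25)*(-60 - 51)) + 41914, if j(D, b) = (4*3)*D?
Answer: 41950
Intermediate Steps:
W(h, a) = a**2 + h**2 (W(h, a) = h**2 + a**2 = a**2 + h**2)
j(D, b) = 12*D
j(U(-12, 3), (W(-5, -10) - 25)*(-60 - 51)) + 41914 = 12*3 + 41914 = 36 + 41914 = 41950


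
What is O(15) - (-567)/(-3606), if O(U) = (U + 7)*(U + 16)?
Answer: 819575/1202 ≈ 681.84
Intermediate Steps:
O(U) = (7 + U)*(16 + U)
O(15) - (-567)/(-3606) = (112 + 15² + 23*15) - (-567)/(-3606) = (112 + 225 + 345) - (-567)*(-1)/3606 = 682 - 1*189/1202 = 682 - 189/1202 = 819575/1202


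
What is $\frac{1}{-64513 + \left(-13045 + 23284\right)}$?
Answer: $- \frac{1}{54274} \approx -1.8425 \cdot 10^{-5}$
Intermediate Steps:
$\frac{1}{-64513 + \left(-13045 + 23284\right)} = \frac{1}{-64513 + 10239} = \frac{1}{-54274} = - \frac{1}{54274}$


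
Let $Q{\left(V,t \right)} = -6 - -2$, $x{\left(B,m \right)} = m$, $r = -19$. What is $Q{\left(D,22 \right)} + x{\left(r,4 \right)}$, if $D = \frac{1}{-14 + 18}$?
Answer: $0$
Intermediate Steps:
$D = \frac{1}{4} \approx 0.25$
$Q{\left(V,t \right)} = -4$ ($Q{\left(V,t \right)} = -6 + 2 = -4$)
$Q{\left(D,22 \right)} + x{\left(r,4 \right)} = -4 + 4 = 0$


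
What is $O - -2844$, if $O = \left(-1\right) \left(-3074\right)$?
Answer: $5918$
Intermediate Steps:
$O = 3074$
$O - -2844 = 3074 - -2844 = 3074 + 2844 = 5918$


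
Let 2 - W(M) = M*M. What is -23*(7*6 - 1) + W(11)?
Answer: -1062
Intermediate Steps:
W(M) = 2 - M² (W(M) = 2 - M*M = 2 - M²)
-23*(7*6 - 1) + W(11) = -23*(7*6 - 1) + (2 - 1*11²) = -23*(42 - 1) + (2 - 1*121) = -23*41 + (2 - 121) = -943 - 119 = -1062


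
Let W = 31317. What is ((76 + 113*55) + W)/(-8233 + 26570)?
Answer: 37608/18337 ≈ 2.0509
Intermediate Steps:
((76 + 113*55) + W)/(-8233 + 26570) = ((76 + 113*55) + 31317)/(-8233 + 26570) = ((76 + 6215) + 31317)/18337 = (6291 + 31317)*(1/18337) = 37608*(1/18337) = 37608/18337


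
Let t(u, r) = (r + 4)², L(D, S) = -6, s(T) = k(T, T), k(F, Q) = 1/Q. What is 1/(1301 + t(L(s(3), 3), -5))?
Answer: 1/1302 ≈ 0.00076805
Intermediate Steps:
s(T) = 1/T
t(u, r) = (4 + r)²
1/(1301 + t(L(s(3), 3), -5)) = 1/(1301 + (4 - 5)²) = 1/(1301 + (-1)²) = 1/(1301 + 1) = 1/1302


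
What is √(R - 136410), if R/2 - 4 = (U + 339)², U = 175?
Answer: √391990 ≈ 626.09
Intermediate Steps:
R = 528400 (R = 8 + 2*(175 + 339)² = 8 + 2*514² = 8 + 2*264196 = 8 + 528392 = 528400)
√(R - 136410) = √(528400 - 136410) = √391990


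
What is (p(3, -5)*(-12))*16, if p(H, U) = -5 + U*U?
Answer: -3840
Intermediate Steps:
p(H, U) = -5 + U²
(p(3, -5)*(-12))*16 = ((-5 + (-5)²)*(-12))*16 = ((-5 + 25)*(-12))*16 = (20*(-12))*16 = -240*16 = -3840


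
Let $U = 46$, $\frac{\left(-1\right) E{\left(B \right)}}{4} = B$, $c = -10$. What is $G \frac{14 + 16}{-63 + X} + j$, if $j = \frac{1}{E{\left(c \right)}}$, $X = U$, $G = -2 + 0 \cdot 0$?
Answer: $\frac{2417}{680} \approx 3.5544$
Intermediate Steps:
$E{\left(B \right)} = - 4 B$
$G = -2$ ($G = -2 + 0 = -2$)
$X = 46$
$j = \frac{1}{40}$ ($j = \frac{1}{\left(-4\right) \left(-10\right)} = \frac{1}{40} \approx 0.025$)
$G \frac{14 + 16}{-63 + X} + j = - 2 \frac{14 + 16}{-63 + 46} + \frac{1}{40} = - 2 \frac{30}{-17} + \frac{1}{40} = - 2 \cdot 30 \left(- \frac{1}{17}\right) + \frac{1}{40} = \left(-2\right) \left(- \frac{30}{17}\right) + \frac{1}{40} = \frac{60}{17} + \frac{1}{40} = \frac{2417}{680}$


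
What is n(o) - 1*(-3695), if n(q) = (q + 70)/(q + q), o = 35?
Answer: 7393/2 ≈ 3696.5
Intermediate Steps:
n(q) = (70 + q)/(2*q) (n(q) = (70 + q)/((2*q)) = (70 + q)*(1/(2*q)) = (70 + q)/(2*q))
n(o) - 1*(-3695) = (½)*(70 + 35)/35 - 1*(-3695) = (½)*(1/35)*105 + 3695 = 3/2 + 3695 = 7393/2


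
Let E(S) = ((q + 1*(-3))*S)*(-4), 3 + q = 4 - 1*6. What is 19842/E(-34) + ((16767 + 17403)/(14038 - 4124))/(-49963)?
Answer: -144535855503/7925330912 ≈ -18.237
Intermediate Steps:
q = -5 (q = -3 + (4 - 1*6) = -3 + (4 - 6) = -3 - 2 = -5)
E(S) = 32*S (E(S) = ((-5 + 1*(-3))*S)*(-4) = ((-5 - 3)*S)*(-4) = -8*S*(-4) = 32*S)
19842/E(-34) + ((16767 + 17403)/(14038 - 4124))/(-49963) = 19842/((32*(-34))) + ((16767 + 17403)/(14038 - 4124))/(-49963) = 19842/(-1088) + (34170/9914)*(-1/49963) = 19842*(-1/1088) + (34170*(1/9914))*(-1/49963) = -9921/544 + (17085/4957)*(-1/49963) = -9921/544 - 1005/14568623 = -144535855503/7925330912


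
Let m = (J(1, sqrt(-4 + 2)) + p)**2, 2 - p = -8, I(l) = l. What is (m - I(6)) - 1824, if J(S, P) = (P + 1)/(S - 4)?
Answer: -1830 + (29 - I*sqrt(2))**2/9 ≈ -1736.8 - 9.1138*I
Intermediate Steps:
J(S, P) = (1 + P)/(-4 + S)
p = 10 (p = 2 - 1*(-8) = 2 + 8 = 10)
m = (29/3 - I*sqrt(2)/3)**2 (m = ((1 + sqrt(-4 + 2))/(-4 + 1) + 10)**2 = ((1 + sqrt(-2))/(-3) + 10)**2 = (-(1 + I*sqrt(2))/3 + 10)**2 = ((-1/3 - I*sqrt(2)/3) + 10)**2 = (29/3 - I*sqrt(2)/3)**2 ≈ 93.222 - 9.1138*I)
(m - I(6)) - 1824 = ((29 - I*sqrt(2))**2/9 - 1*6) - 1824 = ((29 - I*sqrt(2))**2/9 - 6) - 1824 = (-6 + (29 - I*sqrt(2))**2/9) - 1824 = -1830 + (29 - I*sqrt(2))**2/9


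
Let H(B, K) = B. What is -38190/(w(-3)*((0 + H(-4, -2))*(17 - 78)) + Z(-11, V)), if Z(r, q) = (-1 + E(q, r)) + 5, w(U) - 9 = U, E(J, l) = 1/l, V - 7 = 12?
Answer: -6270/241 ≈ -26.017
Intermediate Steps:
V = 19 (V = 7 + 12 = 19)
w(U) = 9 + U
Z(r, q) = 4 + 1/r (Z(r, q) = (-1 + 1/r) + 5 = 4 + 1/r)
-38190/(w(-3)*((0 + H(-4, -2))*(17 - 78)) + Z(-11, V)) = -38190/((9 - 3)*((0 - 4)*(17 - 78)) + (4 + 1/(-11))) = -38190/(6*(-4*(-61)) + (4 - 1/11)) = -38190/(6*244 + 43/11) = -38190/(1464 + 43/11) = -38190/16147/11 = -38190*11/16147 = -6270/241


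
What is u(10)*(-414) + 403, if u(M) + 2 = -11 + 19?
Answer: -2081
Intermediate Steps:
u(M) = 6 (u(M) = -2 + (-11 + 19) = -2 + 8 = 6)
u(10)*(-414) + 403 = 6*(-414) + 403 = -2484 + 403 = -2081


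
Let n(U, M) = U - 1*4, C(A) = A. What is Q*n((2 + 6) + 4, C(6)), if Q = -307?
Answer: -2456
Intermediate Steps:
n(U, M) = -4 + U (n(U, M) = U - 4 = -4 + U)
Q*n((2 + 6) + 4, C(6)) = -307*(-4 + ((2 + 6) + 4)) = -307*(-4 + (8 + 4)) = -307*(-4 + 12) = -307*8 = -2456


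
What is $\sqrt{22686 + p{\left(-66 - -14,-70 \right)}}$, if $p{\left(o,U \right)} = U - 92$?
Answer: $2 \sqrt{5631} \approx 150.08$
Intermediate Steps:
$p{\left(o,U \right)} = -92 + U$ ($p{\left(o,U \right)} = U - 92 = -92 + U$)
$\sqrt{22686 + p{\left(-66 - -14,-70 \right)}} = \sqrt{22686 - 162} = \sqrt{22524} = 2 \sqrt{5631}$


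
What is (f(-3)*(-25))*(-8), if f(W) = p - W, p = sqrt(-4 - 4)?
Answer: 600 + 400*I*sqrt(2) ≈ 600.0 + 565.69*I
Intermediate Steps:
p = 2*I*sqrt(2) (p = sqrt(-8) = 2*I*sqrt(2) ≈ 2.8284*I)
f(W) = -W + 2*I*sqrt(2) (f(W) = 2*I*sqrt(2) - W = -W + 2*I*sqrt(2))
(f(-3)*(-25))*(-8) = ((-1*(-3) + 2*I*sqrt(2))*(-25))*(-8) = ((3 + 2*I*sqrt(2))*(-25))*(-8) = (-75 - 50*I*sqrt(2))*(-8) = 600 + 400*I*sqrt(2)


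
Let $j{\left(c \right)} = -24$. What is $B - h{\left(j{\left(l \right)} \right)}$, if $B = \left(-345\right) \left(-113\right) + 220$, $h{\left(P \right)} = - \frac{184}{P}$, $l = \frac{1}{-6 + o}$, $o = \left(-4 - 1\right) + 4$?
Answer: $\frac{117592}{3} \approx 39197.0$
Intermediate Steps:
$o = -1$ ($o = -5 + 4 = -1$)
$l = - \frac{1}{7}$ ($l = \frac{1}{-6 - 1} = \frac{1}{-7} = - \frac{1}{7} \approx -0.14286$)
$B = 39205$ ($B = 38985 + 220 = 39205$)
$B - h{\left(j{\left(l \right)} \right)} = 39205 - - \frac{184}{-24} = 39205 - \left(-184\right) \left(- \frac{1}{24}\right) = 39205 - \frac{23}{3} = \frac{117592}{3}$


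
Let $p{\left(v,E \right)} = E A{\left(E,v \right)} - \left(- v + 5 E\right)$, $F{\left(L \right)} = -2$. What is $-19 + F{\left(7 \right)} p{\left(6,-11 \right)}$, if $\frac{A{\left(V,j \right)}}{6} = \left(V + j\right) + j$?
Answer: $-9$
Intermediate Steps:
$A{\left(V,j \right)} = 6 V + 12 j$ ($A{\left(V,j \right)} = 6 \left(\left(V + j\right) + j\right) = 6 \left(V + 2 j\right) = 6 V + 12 j$)
$p{\left(v,E \right)} = v - 5 E + E \left(6 E + 12 v\right)$ ($p{\left(v,E \right)} = E \left(6 E + 12 v\right) - \left(- v + 5 E\right) = v - 5 E + E \left(6 E + 12 v\right)$)
$-19 + F{\left(7 \right)} p{\left(6,-11 \right)} = -19 - 2 \left(6 - -55 + 6 \left(-11\right) \left(-11 + 2 \cdot 6\right)\right) = -19 - 2 \left(6 + 55 + 6 \left(-11\right) \left(-11 + 12\right)\right) = -19 - 2 \left(6 + 55 + 6 \left(-11\right) 1\right) = -19 - 2 \left(6 + 55 - 66\right) = -19 - -10 = -19 + 10 = -9$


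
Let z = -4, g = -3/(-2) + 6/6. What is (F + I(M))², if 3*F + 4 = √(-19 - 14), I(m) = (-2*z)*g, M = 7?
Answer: (56 + I*√33)²/9 ≈ 344.78 + 71.488*I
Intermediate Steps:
g = 5/2 (g = -3*(-½) + 6*(⅙) = 3/2 + 1 = 5/2 ≈ 2.5000)
I(m) = 20 (I(m) = -2*(-4)*(5/2) = 8*(5/2) = 20)
F = -4/3 + I*√33/3 (F = -4/3 + √(-19 - 14)/3 = -4/3 + √(-33)/3 = -4/3 + (I*√33)/3 = -4/3 + I*√33/3 ≈ -1.3333 + 1.9149*I)
(F + I(M))² = ((-4/3 + I*√33/3) + 20)² = (56/3 + I*√33/3)²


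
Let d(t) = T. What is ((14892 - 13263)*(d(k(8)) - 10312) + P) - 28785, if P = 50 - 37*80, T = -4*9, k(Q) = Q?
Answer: -16888587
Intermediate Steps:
T = -36
d(t) = -36
P = -2910 (P = 50 - 2960 = -2910)
((14892 - 13263)*(d(k(8)) - 10312) + P) - 28785 = ((14892 - 13263)*(-36 - 10312) - 2910) - 28785 = (1629*(-10348) - 2910) - 28785 = (-16856892 - 2910) - 28785 = -16859802 - 28785 = -16888587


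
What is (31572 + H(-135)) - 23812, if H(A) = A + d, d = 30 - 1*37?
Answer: 7618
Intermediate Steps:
d = -7 (d = 30 - 37 = -7)
H(A) = -7 + A (H(A) = A - 7 = -7 + A)
(31572 + H(-135)) - 23812 = (31572 + (-7 - 135)) - 23812 = (31572 - 142) - 23812 = 31430 - 23812 = 7618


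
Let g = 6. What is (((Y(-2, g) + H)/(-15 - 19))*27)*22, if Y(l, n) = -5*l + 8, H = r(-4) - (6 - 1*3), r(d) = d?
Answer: -3267/17 ≈ -192.18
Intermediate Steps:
H = -7 (H = -4 - (6 - 1*3) = -4 - (6 - 3) = -4 - 1*3 = -4 - 3 = -7)
Y(l, n) = 8 - 5*l
(((Y(-2, g) + H)/(-15 - 19))*27)*22 = ((((8 - 5*(-2)) - 7)/(-15 - 19))*27)*22 = ((((8 + 10) - 7)/(-34))*27)*22 = (((18 - 7)*(-1/34))*27)*22 = ((11*(-1/34))*27)*22 = -11/34*27*22 = -297/34*22 = -3267/17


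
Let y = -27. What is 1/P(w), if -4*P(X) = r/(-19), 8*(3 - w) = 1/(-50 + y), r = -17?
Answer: -76/17 ≈ -4.4706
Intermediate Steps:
w = 1849/616 (w = 3 - 1/(8*(-50 - 27)) = 3 - ⅛/(-77) = 3 - ⅛*(-1/77) = 3 + 1/616 = 1849/616 ≈ 3.0016)
P(X) = -17/76 (P(X) = -(-17)/(4*(-19)) = -(-17)*(-1)/(4*19) = -¼*17/19 = -17/76)
1/P(w) = 1/(-17/76) = -76/17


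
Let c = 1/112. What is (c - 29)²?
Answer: 10543009/12544 ≈ 840.48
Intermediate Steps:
c = 1/112 ≈ 0.0089286
(c - 29)² = (1/112 - 29)² = (-3247/112)² = 10543009/12544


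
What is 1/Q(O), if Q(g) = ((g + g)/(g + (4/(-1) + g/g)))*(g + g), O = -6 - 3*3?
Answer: -1/50 ≈ -0.020000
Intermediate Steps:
O = -15 (O = -6 - 9 = -15)
Q(g) = 4*g²/(-3 + g) (Q(g) = ((2*g)/(g + (4*(-1) + 1)))*(2*g) = ((2*g)/(g + (-4 + 1)))*(2*g) = ((2*g)/(g - 3))*(2*g) = ((2*g)/(-3 + g))*(2*g) = (2*g/(-3 + g))*(2*g) = 4*g²/(-3 + g))
1/Q(O) = 1/(4*(-15)²/(-3 - 15)) = 1/(4*225/(-18)) = 1/(4*225*(-1/18)) = 1/(-50) = -1/50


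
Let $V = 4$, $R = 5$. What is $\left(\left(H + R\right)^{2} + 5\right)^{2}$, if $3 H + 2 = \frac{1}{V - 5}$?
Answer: $441$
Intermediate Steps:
$H = -1$ ($H = - \frac{2}{3} + \frac{1}{3 \left(4 - 5\right)} = - \frac{2}{3} + \frac{1}{3 \left(-1\right)} = - \frac{2}{3} + \frac{1}{3} \left(-1\right) = - \frac{2}{3} - \frac{1}{3} = -1$)
$\left(\left(H + R\right)^{2} + 5\right)^{2} = \left(\left(-1 + 5\right)^{2} + 5\right)^{2} = \left(4^{2} + 5\right)^{2} = \left(16 + 5\right)^{2} = 21^{2} = 441$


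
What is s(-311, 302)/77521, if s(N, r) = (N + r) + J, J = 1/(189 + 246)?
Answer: -3914/33721635 ≈ -0.00011607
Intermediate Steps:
J = 1/435 ≈ 0.0022989
s(N, r) = 1/435 + N + r (s(N, r) = (N + r) + 1/435 = 1/435 + N + r)
s(-311, 302)/77521 = (1/435 - 311 + 302)/77521 = -3914/435*1/77521 = -3914/33721635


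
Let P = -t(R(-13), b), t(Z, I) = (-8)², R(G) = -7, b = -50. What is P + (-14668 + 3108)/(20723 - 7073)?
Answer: -88516/1365 ≈ -64.847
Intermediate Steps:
t(Z, I) = 64
P = -64 (P = -1*64 = -64)
P + (-14668 + 3108)/(20723 - 7073) = -64 + (-14668 + 3108)/(20723 - 7073) = -64 - 11560/13650 = -64 - 11560*1/13650 = -64 - 1156/1365 = -88516/1365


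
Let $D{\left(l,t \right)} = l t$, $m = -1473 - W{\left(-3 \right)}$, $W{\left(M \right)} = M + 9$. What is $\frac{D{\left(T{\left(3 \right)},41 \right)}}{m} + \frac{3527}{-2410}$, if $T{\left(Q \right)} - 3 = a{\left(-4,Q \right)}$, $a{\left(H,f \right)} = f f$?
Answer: $- \frac{2134051}{1188130} \approx -1.7961$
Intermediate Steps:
$a{\left(H,f \right)} = f^{2}$
$W{\left(M \right)} = 9 + M$
$T{\left(Q \right)} = 3 + Q^{2}$
$m = -1479$ ($m = -1473 - \left(9 - 3\right) = -1473 - 6 = -1479$)
$\frac{D{\left(T{\left(3 \right)},41 \right)}}{m} + \frac{3527}{-2410} = \frac{\left(3 + 3^{2}\right) 41}{-1479} + \frac{3527}{-2410} = \left(3 + 9\right) 41 \left(- \frac{1}{1479}\right) + 3527 \left(- \frac{1}{2410}\right) = 12 \cdot 41 \left(- \frac{1}{1479}\right) - \frac{3527}{2410} = 492 \left(- \frac{1}{1479}\right) - \frac{3527}{2410} = - \frac{164}{493} - \frac{3527}{2410} = - \frac{2134051}{1188130}$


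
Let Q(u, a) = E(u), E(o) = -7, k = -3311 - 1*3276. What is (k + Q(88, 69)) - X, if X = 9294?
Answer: -15888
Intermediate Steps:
k = -6587 (k = -3311 - 3276 = -6587)
Q(u, a) = -7
(k + Q(88, 69)) - X = (-6587 - 7) - 1*9294 = -6594 - 9294 = -15888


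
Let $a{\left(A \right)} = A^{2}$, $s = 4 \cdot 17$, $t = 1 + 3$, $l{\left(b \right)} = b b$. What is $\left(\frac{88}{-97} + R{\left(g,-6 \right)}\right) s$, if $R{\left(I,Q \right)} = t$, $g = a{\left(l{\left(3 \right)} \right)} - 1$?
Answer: $\frac{20400}{97} \approx 210.31$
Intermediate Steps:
$l{\left(b \right)} = b^{2}$
$t = 4$
$s = 68$
$g = 80$ ($g = \left(3^{2}\right)^{2} - 1 = 9^{2} - 1 = 81 - 1 = 80$)
$R{\left(I,Q \right)} = 4$
$\left(\frac{88}{-97} + R{\left(g,-6 \right)}\right) s = \left(\frac{88}{-97} + 4\right) 68 = \left(88 \left(- \frac{1}{97}\right) + 4\right) 68 = \left(- \frac{88}{97} + 4\right) 68 = \frac{300}{97} \cdot 68 = \frac{20400}{97}$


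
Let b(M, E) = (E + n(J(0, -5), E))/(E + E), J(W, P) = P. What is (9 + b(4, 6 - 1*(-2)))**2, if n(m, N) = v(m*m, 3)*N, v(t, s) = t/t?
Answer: 100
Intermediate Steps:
v(t, s) = 1
n(m, N) = N (n(m, N) = 1*N = N)
b(M, E) = 1 (b(M, E) = (E + E)/(E + E) = (2*E)/((2*E)) = (2*E)*(1/(2*E)) = 1)
(9 + b(4, 6 - 1*(-2)))**2 = (9 + 1)**2 = 10**2 = 100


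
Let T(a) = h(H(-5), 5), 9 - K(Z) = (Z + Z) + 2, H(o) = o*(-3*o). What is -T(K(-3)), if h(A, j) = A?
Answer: 75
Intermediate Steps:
H(o) = -3*o²
K(Z) = 7 - 2*Z (K(Z) = 9 - ((Z + Z) + 2) = 9 - (2*Z + 2) = 9 - (2 + 2*Z) = 9 + (-2 - 2*Z) = 7 - 2*Z)
T(a) = -75 (T(a) = -3*(-5)² = -3*25 = -75)
-T(K(-3)) = -1*(-75) = 75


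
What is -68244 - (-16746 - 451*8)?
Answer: -47890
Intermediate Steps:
-68244 - (-16746 - 451*8) = -68244 - (-16746 - 3608) = -68244 - 1*(-20354) = -68244 + 20354 = -47890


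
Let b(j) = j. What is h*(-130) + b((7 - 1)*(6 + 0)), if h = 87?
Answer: -11274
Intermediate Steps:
h*(-130) + b((7 - 1)*(6 + 0)) = 87*(-130) + (7 - 1)*(6 + 0) = -11310 + 6*6 = -11310 + 36 = -11274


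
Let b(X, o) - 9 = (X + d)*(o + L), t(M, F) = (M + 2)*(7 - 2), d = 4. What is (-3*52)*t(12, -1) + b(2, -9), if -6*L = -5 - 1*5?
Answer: -10955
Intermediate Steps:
L = 5/3 (L = -(-5 - 1*5)/6 = -(-5 - 5)/6 = -1/6*(-10) = 5/3 ≈ 1.6667)
t(M, F) = 10 + 5*M (t(M, F) = (2 + M)*5 = 10 + 5*M)
b(X, o) = 9 + (4 + X)*(5/3 + o) (b(X, o) = 9 + (X + 4)*(o + 5/3) = 9 + (4 + X)*(5/3 + o))
(-3*52)*t(12, -1) + b(2, -9) = (-3*52)*(10 + 5*12) + (47/3 + 4*(-9) + (5/3)*2 + 2*(-9)) = -156*(10 + 60) + (47/3 - 36 + 10/3 - 18) = -156*70 - 35 = -10920 - 35 = -10955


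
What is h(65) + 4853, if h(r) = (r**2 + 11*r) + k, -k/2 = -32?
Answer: 9857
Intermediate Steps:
k = 64 (k = -2*(-32) = 64)
h(r) = 64 + r**2 + 11*r (h(r) = (r**2 + 11*r) + 64 = 64 + r**2 + 11*r)
h(65) + 4853 = (64 + 65**2 + 11*65) + 4853 = (64 + 4225 + 715) + 4853 = 5004 + 4853 = 9857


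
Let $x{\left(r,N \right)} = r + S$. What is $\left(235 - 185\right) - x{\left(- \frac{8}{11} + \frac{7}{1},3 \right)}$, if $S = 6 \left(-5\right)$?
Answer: $\frac{811}{11} \approx 73.727$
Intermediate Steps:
$S = -30$
$x{\left(r,N \right)} = -30 + r$ ($x{\left(r,N \right)} = r - 30 = -30 + r$)
$\left(235 - 185\right) - x{\left(- \frac{8}{11} + \frac{7}{1},3 \right)} = \left(235 - 185\right) - \left(-30 + \left(- \frac{8}{11} + \frac{7}{1}\right)\right) = 50 - \left(-30 + \left(\left(-8\right) \frac{1}{11} + 7 \cdot 1\right)\right) = 50 - \left(-30 + \left(- \frac{8}{11} + 7\right)\right) = 50 - \left(-30 + \frac{69}{11}\right) = 50 - - \frac{261}{11} = 50 + \frac{261}{11} = \frac{811}{11}$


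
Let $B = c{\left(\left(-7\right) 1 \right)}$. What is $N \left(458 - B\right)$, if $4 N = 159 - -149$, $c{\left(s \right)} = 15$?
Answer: $34111$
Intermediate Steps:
$B = 15$
$N = 77$ ($N = \frac{159 - -149}{4} = \frac{159 + 149}{4} = \frac{1}{4} \cdot 308 = 77$)
$N \left(458 - B\right) = 77 \left(458 - 15\right) = 77 \cdot 443 = 34111$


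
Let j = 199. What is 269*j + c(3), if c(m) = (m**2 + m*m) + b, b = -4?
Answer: 53545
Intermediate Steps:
c(m) = -4 + 2*m**2 (c(m) = (m**2 + m*m) - 4 = (m**2 + m**2) - 4 = 2*m**2 - 4 = -4 + 2*m**2)
269*j + c(3) = 269*199 + (-4 + 2*3**2) = 53531 + (-4 + 2*9) = 53531 + (-4 + 18) = 53531 + 14 = 53545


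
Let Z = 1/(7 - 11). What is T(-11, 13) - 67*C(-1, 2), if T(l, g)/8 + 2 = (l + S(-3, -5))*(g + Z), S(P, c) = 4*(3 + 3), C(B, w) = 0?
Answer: 1310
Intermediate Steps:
S(P, c) = 24 (S(P, c) = 4*6 = 24)
Z = -¼ (Z = 1/(-4) = -¼ ≈ -0.25000)
T(l, g) = -16 + 8*(24 + l)*(-¼ + g) (T(l, g) = -16 + 8*((l + 24)*(g - ¼)) = -16 + 8*((24 + l)*(-¼ + g)) = -16 + 8*(24 + l)*(-¼ + g))
T(-11, 13) - 67*C(-1, 2) = (-64 - 2*(-11) + 192*13 + 8*13*(-11)) - 67*0 = (-64 + 22 + 2496 - 1144) + 0 = 1310 + 0 = 1310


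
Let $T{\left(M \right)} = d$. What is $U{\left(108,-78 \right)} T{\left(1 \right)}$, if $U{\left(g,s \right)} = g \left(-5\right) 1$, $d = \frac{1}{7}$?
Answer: $- \frac{540}{7} \approx -77.143$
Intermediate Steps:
$d = \frac{1}{7} \approx 0.14286$
$T{\left(M \right)} = \frac{1}{7}$
$U{\left(g,s \right)} = - 5 g$ ($U{\left(g,s \right)} = - 5 g 1 = - 5 g$)
$U{\left(108,-78 \right)} T{\left(1 \right)} = \left(-5\right) 108 \cdot \frac{1}{7} = \left(-540\right) \frac{1}{7} = - \frac{540}{7}$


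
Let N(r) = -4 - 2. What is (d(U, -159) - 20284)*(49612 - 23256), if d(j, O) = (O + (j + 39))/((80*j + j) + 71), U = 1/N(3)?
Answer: -184457763556/345 ≈ -5.3466e+8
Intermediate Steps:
N(r) = -6
U = -1/6 (U = 1/(-6) = -1/6 ≈ -0.16667)
d(j, O) = (39 + O + j)/(71 + 81*j) (d(j, O) = (O + (39 + j))/(81*j + 71) = (39 + O + j)/(71 + 81*j))
(d(U, -159) - 20284)*(49612 - 23256) = ((39 - 159 - 1/6)/(71 + 81*(-1/6)) - 20284)*(49612 - 23256) = (-721/6/(71 - 27/2) - 20284)*26356 = (-721/6/(115/2) - 20284)*26356 = ((2/115)*(-721/6) - 20284)*26356 = (-721/345 - 20284)*26356 = -6998701/345*26356 = -184457763556/345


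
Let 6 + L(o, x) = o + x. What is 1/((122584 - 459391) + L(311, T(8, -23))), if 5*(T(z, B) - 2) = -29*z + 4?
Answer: -5/1682728 ≈ -2.9714e-6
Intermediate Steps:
T(z, B) = 14/5 - 29*z/5 (T(z, B) = 2 + (-29*z + 4)/5 = 2 + (4 - 29*z)/5 = 2 + (4/5 - 29*z/5) = 14/5 - 29*z/5)
L(o, x) = -6 + o + x (L(o, x) = -6 + (o + x) = -6 + o + x)
1/((122584 - 459391) + L(311, T(8, -23))) = 1/((122584 - 459391) + (-6 + 311 + (14/5 - 29/5*8))) = 1/(-336807 + (-6 + 311 + (14/5 - 232/5))) = 1/(-336807 + (-6 + 311 - 218/5)) = 1/(-336807 + 1307/5) = 1/(-1682728/5) = -5/1682728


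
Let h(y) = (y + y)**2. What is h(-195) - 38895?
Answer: 113205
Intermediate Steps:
h(y) = 4*y**2 (h(y) = (2*y)**2 = 4*y**2)
h(-195) - 38895 = 4*(-195)**2 - 38895 = 4*38025 - 38895 = 152100 - 38895 = 113205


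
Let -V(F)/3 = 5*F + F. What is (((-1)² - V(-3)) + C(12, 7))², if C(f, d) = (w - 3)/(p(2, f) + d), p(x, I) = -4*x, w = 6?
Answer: 3136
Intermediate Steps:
V(F) = -18*F (V(F) = -3*(5*F + F) = -18*F)
C(f, d) = 3/(-8 + d) (C(f, d) = (6 - 3)/(-4*2 + d) = 3/(-8 + d))
(((-1)² - V(-3)) + C(12, 7))² = (((-1)² - (-18)*(-3)) + 3/(-8 + 7))² = ((1 - 1*54) + 3/(-1))² = ((1 - 54) + 3*(-1))² = (-53 - 3)² = (-56)² = 3136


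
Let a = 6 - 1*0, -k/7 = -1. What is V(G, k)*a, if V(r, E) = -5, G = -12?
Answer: -30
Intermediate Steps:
k = 7 (k = -7*(-1) = 7)
a = 6 (a = 6 + 0 = 6)
V(G, k)*a = -5*6 = -30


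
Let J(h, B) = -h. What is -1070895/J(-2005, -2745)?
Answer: -214179/401 ≈ -534.11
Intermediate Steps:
-1070895/J(-2005, -2745) = -1070895/((-1*(-2005))) = -1070895/2005 = -1070895*1/2005 = -214179/401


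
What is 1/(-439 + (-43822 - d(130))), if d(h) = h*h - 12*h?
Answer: -1/59601 ≈ -1.6778e-5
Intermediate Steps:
d(h) = h² - 12*h
1/(-439 + (-43822 - d(130))) = 1/(-439 + (-43822 - 130*(-12 + 130))) = 1/(-439 + (-43822 - 130*118)) = 1/(-439 + (-43822 - 1*15340)) = 1/(-439 + (-43822 - 15340)) = 1/(-439 - 59162) = 1/(-59601) = -1/59601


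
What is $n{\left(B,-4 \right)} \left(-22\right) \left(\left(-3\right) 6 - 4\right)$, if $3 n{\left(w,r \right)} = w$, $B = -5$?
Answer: $- \frac{2420}{3} \approx -806.67$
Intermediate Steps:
$n{\left(w,r \right)} = \frac{w}{3}$
$n{\left(B,-4 \right)} \left(-22\right) \left(\left(-3\right) 6 - 4\right) = \frac{1}{3} \left(-5\right) \left(-22\right) \left(\left(-3\right) 6 - 4\right) = \left(- \frac{5}{3}\right) \left(-22\right) \left(-18 - 4\right) = \frac{110}{3} \left(-22\right) = - \frac{2420}{3}$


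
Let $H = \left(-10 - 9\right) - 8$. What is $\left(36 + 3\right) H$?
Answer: $-1053$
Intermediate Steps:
$H = -27$ ($H = -19 - 8 = -27$)
$\left(36 + 3\right) H = \left(36 + 3\right) \left(-27\right) = 39 \left(-27\right) = -1053$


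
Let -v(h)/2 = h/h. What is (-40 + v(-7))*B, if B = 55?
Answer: -2310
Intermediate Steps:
v(h) = -2 (v(h) = -2*h/h = -2*1 = -2)
(-40 + v(-7))*B = (-40 - 2)*55 = -42*55 = -2310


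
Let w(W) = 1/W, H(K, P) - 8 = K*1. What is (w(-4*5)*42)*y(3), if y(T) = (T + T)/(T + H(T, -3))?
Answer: -9/10 ≈ -0.90000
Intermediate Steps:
H(K, P) = 8 + K (H(K, P) = 8 + K*1 = 8 + K)
y(T) = 2*T/(8 + 2*T) (y(T) = (T + T)/(T + (8 + T)) = (2*T)/(8 + 2*T) = 2*T/(8 + 2*T))
(w(-4*5)*42)*y(3) = (42/(-4*5))*(3/(4 + 3)) = (42/(-20))*(3/7) = (-1/20*42)*(3*(⅐)) = -21/10*3/7 = -9/10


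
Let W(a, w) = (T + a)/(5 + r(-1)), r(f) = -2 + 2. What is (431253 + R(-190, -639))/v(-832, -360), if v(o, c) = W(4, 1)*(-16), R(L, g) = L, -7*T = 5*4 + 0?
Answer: -15087205/128 ≈ -1.1787e+5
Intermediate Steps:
r(f) = 0
T = -20/7 (T = -(5*4 + 0)/7 = -(20 + 0)/7 = -⅐*20 = -20/7 ≈ -2.8571)
W(a, w) = -4/7 + a/5 (W(a, w) = (-20/7 + a)/(5 + 0) = (-20/7 + a)/5 = (-20/7 + a)*(⅕) = -4/7 + a/5)
v(o, c) = -128/35 (v(o, c) = (-4/7 + (⅕)*4)*(-16) = (-4/7 + ⅘)*(-16) = (8/35)*(-16) = -128/35)
(431253 + R(-190, -639))/v(-832, -360) = (431253 - 190)/(-128/35) = 431063*(-35/128) = -15087205/128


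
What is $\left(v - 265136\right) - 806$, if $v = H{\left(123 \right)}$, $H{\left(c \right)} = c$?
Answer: $-265819$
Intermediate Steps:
$v = 123$
$\left(v - 265136\right) - 806 = \left(123 - 265136\right) - 806 = -265013 - 806 = -265819$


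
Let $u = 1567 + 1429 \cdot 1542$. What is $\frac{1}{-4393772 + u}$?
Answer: $- \frac{1}{2188687} \approx -4.569 \cdot 10^{-7}$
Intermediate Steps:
$u = 2205085$ ($u = 1567 + 2203518 = 2205085$)
$\frac{1}{-4393772 + u} = \frac{1}{-4393772 + 2205085} = \frac{1}{-2188687} = - \frac{1}{2188687}$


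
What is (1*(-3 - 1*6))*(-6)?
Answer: 54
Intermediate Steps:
(1*(-3 - 1*6))*(-6) = (1*(-3 - 6))*(-6) = (1*(-9))*(-6) = -9*(-6) = 54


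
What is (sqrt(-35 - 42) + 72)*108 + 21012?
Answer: 28788 + 108*I*sqrt(77) ≈ 28788.0 + 947.7*I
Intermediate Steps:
(sqrt(-35 - 42) + 72)*108 + 21012 = (sqrt(-77) + 72)*108 + 21012 = (I*sqrt(77) + 72)*108 + 21012 = (72 + I*sqrt(77))*108 + 21012 = (7776 + 108*I*sqrt(77)) + 21012 = 28788 + 108*I*sqrt(77)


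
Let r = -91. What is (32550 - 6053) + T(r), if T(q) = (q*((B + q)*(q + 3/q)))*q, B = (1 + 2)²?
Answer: 61841705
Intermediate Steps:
B = 9 (B = 3² = 9)
T(q) = q²*(9 + q)*(q + 3/q) (T(q) = (q*((9 + q)*(q + 3/q)))*q = (q*(9 + q)*(q + 3/q))*q = q²*(9 + q)*(q + 3/q))
(32550 - 6053) + T(r) = (32550 - 6053) - 91*(27 + (-91)³ + 3*(-91) + 9*(-91)²) = 26497 - 91*(27 - 753571 - 273 + 9*8281) = 26497 - 91*(27 - 753571 - 273 + 74529) = 26497 - 91*(-679288) = 26497 + 61815208 = 61841705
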